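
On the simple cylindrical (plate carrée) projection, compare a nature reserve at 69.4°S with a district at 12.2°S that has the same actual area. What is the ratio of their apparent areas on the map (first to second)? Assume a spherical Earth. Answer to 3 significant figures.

2.78

Plate carrée maps x = Rλ, y = Rφ. The meridian scale is h = 1 and the parallel scale is k = 1/cos φ = sec φ.
Areal scale at 69.4°: h·k = 1.000 × 2.842 = 2.842.
Areal scale at 12.2°: h·k = 1.000 × 1.023 = 1.023.
Ratio = 2.842/1.023 ≈ 2.78.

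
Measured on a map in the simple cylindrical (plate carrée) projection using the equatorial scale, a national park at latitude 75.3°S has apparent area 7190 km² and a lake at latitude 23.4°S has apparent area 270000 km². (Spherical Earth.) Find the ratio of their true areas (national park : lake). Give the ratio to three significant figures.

0.00736

Plate carrée has h = 1 and k = sec φ, giving areal scale sec φ; true area = (apparent area) · cos φ.
True area of national park: 7190 × cos(75.3°) = 7190 × 0.2538 = 1825 km².
True area of lake: 270000 × cos(23.4°) = 270000 × 0.9178 = 247800 km².
Ratio = 1825 / 247800 ≈ 0.00736.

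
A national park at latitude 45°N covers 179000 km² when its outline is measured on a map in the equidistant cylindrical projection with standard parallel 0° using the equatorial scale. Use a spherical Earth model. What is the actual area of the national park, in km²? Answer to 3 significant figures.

Plate carrée maps x = Rλ, y = Rφ. The meridian scale is h = 1 and the parallel scale is k = 1/cos φ = sec φ.
Areal scale = h·k = 1 × sec φ; at 45°, h = 1.000, k = 1.414, so h·k = 1.414.
True area = apparent / (areal scale) = 179000 / 1.414 ≈ 127000 km².

127000 km²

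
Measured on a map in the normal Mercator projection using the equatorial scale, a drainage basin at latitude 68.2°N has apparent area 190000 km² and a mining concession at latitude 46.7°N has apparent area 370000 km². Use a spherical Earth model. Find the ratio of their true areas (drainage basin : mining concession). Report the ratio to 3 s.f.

On Mercator the areal scale is sec²φ, so true area = apparent × cos²φ.
True area of drainage basin: 190000 × cos²(68.2°) = 190000 × 0.1379 = 26200 km².
True area of mining concession: 370000 × cos²(46.7°) = 370000 × 0.4703 = 174000 km².
Ratio = 26200 / 174000 ≈ 0.151.

0.151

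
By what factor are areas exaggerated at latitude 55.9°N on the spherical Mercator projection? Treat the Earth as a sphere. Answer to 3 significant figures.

For Mercator, h = k = sec φ (a conformal cylindrical projection has a single point scale, 1/cos φ).
Areal scale = k² = sec²φ = 1/cos²(55.9°) = 1/0.5606² = 3.182.

3.18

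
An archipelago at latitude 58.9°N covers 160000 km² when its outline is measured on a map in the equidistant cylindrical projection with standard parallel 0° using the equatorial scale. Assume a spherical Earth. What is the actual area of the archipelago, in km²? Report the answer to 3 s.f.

Plate carrée maps x = Rλ, y = Rφ. The meridian scale is h = 1 and the parallel scale is k = 1/cos φ = sec φ.
Areal scale = h·k = 1 × sec φ; at 58.9°, h = 1.000, k = 1.936, so h·k = 1.936.
True area = apparent / (areal scale) = 160000 / 1.936 ≈ 82600 km².

82600 km²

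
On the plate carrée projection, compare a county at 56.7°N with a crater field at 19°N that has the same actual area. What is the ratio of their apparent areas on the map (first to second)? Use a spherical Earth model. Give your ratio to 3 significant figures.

For the equirectangular projection with φ₀ = 0 (plate carrée), h = 1 along meridians and k = sec φ along parallels.
Areal scale at 56.7°: h·k = 1.000 × 1.821 = 1.821.
Areal scale at 19°: h·k = 1.000 × 1.058 = 1.058.
Ratio = 1.821/1.058 ≈ 1.72.

1.72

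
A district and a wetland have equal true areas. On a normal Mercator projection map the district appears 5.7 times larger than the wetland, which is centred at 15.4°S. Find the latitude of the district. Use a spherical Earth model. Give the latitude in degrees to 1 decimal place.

66.2°

On Mercator, (apparent₁)/(apparent₂) = sec²φ₁ / sec²φ₂ when true areas are equal.
cos²φ₂ / cos²φ₁ = 5.7  ⇒  cos φ₁ = cos 15.4° / √5.7 = 0.9641/2.387 = 0.4038.
φ₁ = arccos(0.4038) ≈ 66.2°.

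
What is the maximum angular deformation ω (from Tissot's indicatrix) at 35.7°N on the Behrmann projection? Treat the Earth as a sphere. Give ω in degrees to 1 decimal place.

7.4°

The Behrmann projection is cylindrical equal-area with φ₀ = 30°. Cylindrical equal-area (φ₀ = 30°): h = cos φ / cos 30° along meridians, k = cos 30° / cos φ along parallels; h·k = 1.
At 35.7°: h = 0.9377, k = 1.066; principal scales a = 1.066, b = 0.9377.
sin(ω/2) = (a − b)/(a + b) = 0.1287/2.004 = 0.06422, so ω = 2 arcsin(0.06422) ≈ 7.4°.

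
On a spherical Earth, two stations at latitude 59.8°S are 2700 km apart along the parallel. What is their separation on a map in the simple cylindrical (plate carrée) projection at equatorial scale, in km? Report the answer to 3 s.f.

5370 km

For the equirectangular projection with φ₀ = 0 (plate carrée), h = 1 along meridians and k = sec φ along parallels.
Along the parallel, k = sec 59.8° = 1/0.5030 = 1.988.
Map distance = 2700 × 1.988 ≈ 5370 km.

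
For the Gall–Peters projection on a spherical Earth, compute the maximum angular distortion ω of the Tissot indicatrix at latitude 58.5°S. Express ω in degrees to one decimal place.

Gall–Peters is a cylindrical equal-area projection with standard parallels at ±45°. A cylindrical equal-area projection with standard parallel φ₀ has meridian scale h = cos φ / cos φ₀ and parallel scale k = cos φ₀ / cos φ (so areas are preserved, h·k = 1).
At 58.5°: h = 0.7389, k = 1.353; principal scales a = 1.353, b = 0.7389.
sin(ω/2) = (a − b)/(a + b) = 0.6144/2.092 = 0.2937, so ω = 2 arcsin(0.2937) ≈ 34.2°.

34.2°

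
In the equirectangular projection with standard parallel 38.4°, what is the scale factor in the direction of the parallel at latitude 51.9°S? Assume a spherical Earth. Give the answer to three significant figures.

1.27

The equidistant cylindrical projection with φ₀ = 38.4° has h = 1 (meridians true) and k = cos φ₀ / cos φ along parallels.
k = cos 38.4° / cos 51.9° = 0.7837/0.6170 = 1.270.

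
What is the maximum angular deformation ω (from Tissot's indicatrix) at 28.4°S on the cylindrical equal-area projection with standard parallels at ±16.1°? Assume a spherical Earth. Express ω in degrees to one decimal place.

A cylindrical equal-area projection with standard parallel φ₀ has meridian scale h = cos φ / cos φ₀ and parallel scale k = cos φ₀ / cos φ (so areas are preserved, h·k = 1).
At 28.4°: h = 0.9156, k = 1.092; principal scales a = 1.092, b = 0.9156.
sin(ω/2) = (a − b)/(a + b) = 0.1767/2.008 = 0.08799, so ω = 2 arcsin(0.08799) ≈ 10.1°.

10.1°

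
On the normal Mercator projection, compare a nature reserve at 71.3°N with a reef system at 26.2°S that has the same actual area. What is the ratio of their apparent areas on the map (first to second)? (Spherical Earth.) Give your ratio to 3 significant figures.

Mercator is conformal with k = sec φ, so areal scale = k² = sec²φ.
At 71.3°: sec²(71.3°) = 1/0.3206² = 9.728.
At 26.2°: sec²(26.2°) = 1/0.8973² = 1.242.
Ratio = 9.728/1.242 = cos²(26.2°)/cos²(71.3°) ≈ 7.83.

7.83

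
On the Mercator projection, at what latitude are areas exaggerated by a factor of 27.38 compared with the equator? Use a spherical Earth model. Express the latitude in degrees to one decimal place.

79.0°

Mercator areal scale is sec²φ.
sec²φ = 27.38  ⇒  cos²φ = 0.03652  ⇒  cos φ = 0.1911.
φ = arccos(0.1911) ≈ 79.0°.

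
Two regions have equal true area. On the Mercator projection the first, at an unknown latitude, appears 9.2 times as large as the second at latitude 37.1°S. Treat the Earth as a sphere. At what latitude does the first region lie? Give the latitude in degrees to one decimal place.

74.8°

Mercator areal scale is sec²φ, so apparent-area ratio = sec²φ₁ / sec²φ₂ = cos²φ₂ / cos²φ₁.
cos²φ₂ / cos²φ₁ = 9.2  ⇒  cos φ₁ = cos 37.1° / √9.2 = 0.7976/3.033 = 0.2630.
φ₁ = arccos(0.2630) ≈ 74.8°.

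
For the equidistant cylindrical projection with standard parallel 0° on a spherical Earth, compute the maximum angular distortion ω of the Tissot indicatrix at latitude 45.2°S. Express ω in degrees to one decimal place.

For the equirectangular projection with φ₀ = 0 (plate carrée), h = 1 along meridians and k = sec φ along parallels.
At 45.2°: h = 1.000, k = 1.419; principal scales a = 1.419, b = 1.000.
sin(ω/2) = (a − b)/(a + b) = 0.4192/2.419 = 0.1733, so ω = 2 arcsin(0.1733) ≈ 20.0°.

20.0°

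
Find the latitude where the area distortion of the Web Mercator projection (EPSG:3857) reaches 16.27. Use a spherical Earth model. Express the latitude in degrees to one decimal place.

75.6°

Mercator areal scale is sec²φ.
sec²φ = 16.27  ⇒  cos²φ = 0.06146  ⇒  cos φ = 0.2479.
φ = arccos(0.2479) ≈ 75.6°.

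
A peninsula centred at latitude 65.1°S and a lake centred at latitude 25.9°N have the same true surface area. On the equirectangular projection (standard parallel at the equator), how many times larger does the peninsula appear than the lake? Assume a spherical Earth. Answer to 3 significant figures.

2.14

For the equirectangular projection with φ₀ = 0 (plate carrée), h = 1 along meridians and k = sec φ along parallels.
Areal scale at 65.1°: h·k = 1.000 × 2.375 = 2.375.
Areal scale at 25.9°: h·k = 1.000 × 1.112 = 1.112.
Ratio = 2.375/1.112 ≈ 2.14.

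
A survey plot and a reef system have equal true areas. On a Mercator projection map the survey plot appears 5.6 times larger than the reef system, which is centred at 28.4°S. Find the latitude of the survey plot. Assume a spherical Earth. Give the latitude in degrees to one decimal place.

For equal true areas on Mercator, apparent areas scale as sec²φ, so the ratio is cos²φ₂ / cos²φ₁.
cos²φ₂ / cos²φ₁ = 5.6  ⇒  cos φ₁ = cos 28.4° / √5.6 = 0.8796/2.366 = 0.3717.
φ₁ = arccos(0.3717) ≈ 68.2°.

68.2°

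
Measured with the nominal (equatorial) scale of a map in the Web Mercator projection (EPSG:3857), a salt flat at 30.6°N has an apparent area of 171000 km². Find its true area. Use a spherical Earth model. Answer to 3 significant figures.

127000 km²

Mercator is conformal, so the point scale is isotropic: h = k = sec φ = 1/cos φ.
Areal scale = k² = sec²φ = 1/cos²(30.6°) = 1/0.8607² = 1.350.
True area = apparent / (areal scale) = 171000 / 1.350 ≈ 127000 km².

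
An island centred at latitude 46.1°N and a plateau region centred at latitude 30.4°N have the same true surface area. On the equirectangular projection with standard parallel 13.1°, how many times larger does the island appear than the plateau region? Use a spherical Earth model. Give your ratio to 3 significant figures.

1.24

With standard parallel φ₀ = 13.1°, the equirectangular projection gives x = Rλ cos φ₀, y = Rφ, so h = 1 and k = cos 13.1° / cos φ.
Areal scale at 46.1°: h·k = 1.000 × 1.405 = 1.405.
Areal scale at 30.4°: h·k = 1.000 × 1.129 = 1.129.
Ratio = 1.405/1.129 ≈ 1.24.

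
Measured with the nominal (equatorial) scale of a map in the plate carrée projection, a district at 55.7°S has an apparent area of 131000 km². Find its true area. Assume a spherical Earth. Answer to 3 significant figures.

For the equirectangular projection with φ₀ = 0 (plate carrée), h = 1 along meridians and k = sec φ along parallels.
Areal scale = h·k = 1 × sec φ; at 55.7°, h = 1.000, k = 1.775, so h·k = 1.775.
True area = apparent / (areal scale) = 131000 / 1.775 ≈ 73800 km².

73800 km²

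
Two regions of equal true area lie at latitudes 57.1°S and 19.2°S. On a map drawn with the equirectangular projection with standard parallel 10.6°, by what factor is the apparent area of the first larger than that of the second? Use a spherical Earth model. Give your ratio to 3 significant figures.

1.74

The equidistant cylindrical projection with φ₀ = 10.6° has h = 1 (meridians true) and k = cos φ₀ / cos φ along parallels.
Areal scale at 57.1°: h·k = 1.000 × 1.810 = 1.810.
Areal scale at 19.2°: h·k = 1.000 × 1.041 = 1.041.
Ratio = 1.810/1.041 ≈ 1.74.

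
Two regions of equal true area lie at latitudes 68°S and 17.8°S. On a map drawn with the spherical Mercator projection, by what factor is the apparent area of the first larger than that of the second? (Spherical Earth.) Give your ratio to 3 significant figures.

6.46

On Mercator, area is exaggerated by sec²φ = 1/cos²φ.
At 68°: sec²(68°) = 1/0.3746² = 7.126.
At 17.8°: sec²(17.8°) = 1/0.9521² = 1.103.
Ratio = 7.126/1.103 = cos²(17.8°)/cos²(68°) ≈ 6.46.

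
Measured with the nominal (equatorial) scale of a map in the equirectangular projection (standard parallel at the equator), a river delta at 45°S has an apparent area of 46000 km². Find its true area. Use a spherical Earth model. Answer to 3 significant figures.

Plate carrée maps x = Rλ, y = Rφ. The meridian scale is h = 1 and the parallel scale is k = 1/cos φ = sec φ.
Areal scale = h·k = 1 × sec φ; at 45°, h = 1.000, k = 1.414, so h·k = 1.414.
True area = apparent / (areal scale) = 46000 / 1.414 ≈ 32500 km².

32500 km²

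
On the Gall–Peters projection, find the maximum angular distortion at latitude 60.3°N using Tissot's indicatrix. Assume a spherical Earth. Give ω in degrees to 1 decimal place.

Gall–Peters is a cylindrical equal-area projection with standard parallels at ±45°. Cylindrical equal-area (φ₀ = 45°): h = cos φ / cos 45° along meridians, k = cos 45° / cos φ along parallels; h·k = 1.
At 60.3°: h = 0.7007, k = 1.427; principal scales a = 1.427, b = 0.7007.
sin(ω/2) = (a − b)/(a + b) = 0.7265/2.128 = 0.3414, so ω = 2 arcsin(0.3414) ≈ 39.9°.

39.9°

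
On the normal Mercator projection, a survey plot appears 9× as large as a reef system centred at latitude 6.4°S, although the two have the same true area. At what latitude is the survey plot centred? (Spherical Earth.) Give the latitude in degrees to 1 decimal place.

For equal true areas on Mercator, apparent areas scale as sec²φ, so the ratio is cos²φ₂ / cos²φ₁.
cos²φ₂ / cos²φ₁ = 9  ⇒  cos φ₁ = cos 6.4° / √9 = 0.9938/3.000 = 0.3313.
φ₁ = arccos(0.3313) ≈ 70.7°.

70.7°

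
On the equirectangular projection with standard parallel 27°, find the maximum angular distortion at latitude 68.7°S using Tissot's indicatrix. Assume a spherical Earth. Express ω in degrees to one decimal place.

49.8°

The equidistant cylindrical projection with φ₀ = 27° has h = 1 (meridians true) and k = cos φ₀ / cos φ along parallels.
At 68.7°: h = 1.000, k = 2.453; principal scales a = 2.453, b = 1.000.
sin(ω/2) = (a − b)/(a + b) = 1.453/3.453 = 0.4208, so ω = 2 arcsin(0.4208) ≈ 49.8°.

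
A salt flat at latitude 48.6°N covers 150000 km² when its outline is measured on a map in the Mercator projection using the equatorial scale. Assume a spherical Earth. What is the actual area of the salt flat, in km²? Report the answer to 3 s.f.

For Mercator, h = k = sec φ (a conformal cylindrical projection has a single point scale, 1/cos φ).
Areal scale = k² = sec²φ = 1/cos²(48.6°) = 1/0.6613² = 2.287.
True area = apparent / (areal scale) = 150000 / 2.287 ≈ 65600 km².

65600 km²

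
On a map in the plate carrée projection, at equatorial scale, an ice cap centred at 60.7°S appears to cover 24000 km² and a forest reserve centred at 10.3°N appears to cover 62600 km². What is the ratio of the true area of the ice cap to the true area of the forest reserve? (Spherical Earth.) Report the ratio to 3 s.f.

On the plate carrée, areal scale = h·k = 1 × sec φ, so true area = apparent × cos φ.
True area of ice cap: 24000 × cos(60.7°) = 24000 × 0.4894 = 11750 km².
True area of forest reserve: 62600 × cos(10.3°) = 62600 × 0.9839 = 61590 km².
Ratio = 11750 / 61590 ≈ 0.191.

0.191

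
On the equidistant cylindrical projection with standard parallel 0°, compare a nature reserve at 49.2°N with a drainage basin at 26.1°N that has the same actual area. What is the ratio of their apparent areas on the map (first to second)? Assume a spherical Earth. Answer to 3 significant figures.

For the equirectangular projection with φ₀ = 0 (plate carrée), h = 1 along meridians and k = sec φ along parallels.
Areal scale at 49.2°: h·k = 1.000 × 1.530 = 1.530.
Areal scale at 26.1°: h·k = 1.000 × 1.114 = 1.114.
Ratio = 1.530/1.114 ≈ 1.37.

1.37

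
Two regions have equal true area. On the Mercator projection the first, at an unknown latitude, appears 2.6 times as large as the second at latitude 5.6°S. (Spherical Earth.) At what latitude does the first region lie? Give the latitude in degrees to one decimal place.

51.9°

For equal true areas on Mercator, apparent areas scale as sec²φ, so the ratio is cos²φ₂ / cos²φ₁.
cos²φ₂ / cos²φ₁ = 2.6  ⇒  cos φ₁ = cos 5.6° / √2.6 = 0.9952/1.612 = 0.6172.
φ₁ = arccos(0.6172) ≈ 51.9°.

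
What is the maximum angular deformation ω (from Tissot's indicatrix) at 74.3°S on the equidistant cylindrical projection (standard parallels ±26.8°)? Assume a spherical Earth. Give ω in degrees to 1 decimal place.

With standard parallel φ₀ = 26.8°, the equirectangular projection gives x = Rλ cos φ₀, y = Rφ, so h = 1 and k = cos 26.8° / cos φ.
At 74.3°: h = 1.000, k = 3.299; principal scales a = 3.299, b = 1.000.
sin(ω/2) = (a − b)/(a + b) = 2.299/4.299 = 0.5347, so ω = 2 arcsin(0.5347) ≈ 64.7°.

64.7°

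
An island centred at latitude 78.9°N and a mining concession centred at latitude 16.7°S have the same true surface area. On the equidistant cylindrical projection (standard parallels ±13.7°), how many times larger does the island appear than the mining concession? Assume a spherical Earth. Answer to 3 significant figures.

The equidistant cylindrical projection with φ₀ = 13.7° has h = 1 (meridians true) and k = cos φ₀ / cos φ along parallels.
Areal scale at 78.9°: h·k = 1.000 × 5.046 = 5.046.
Areal scale at 16.7°: h·k = 1.000 × 1.014 = 1.014.
Ratio = 5.046/1.014 ≈ 4.98.

4.98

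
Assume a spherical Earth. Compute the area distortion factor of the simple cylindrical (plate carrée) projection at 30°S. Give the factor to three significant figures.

For the equirectangular projection with φ₀ = 0 (plate carrée), h = 1 along meridians and k = sec φ along parallels.
Areal scale = h·k = 1 × sec φ; at 30°, h = 1.000, k = 1.155, so h·k = 1.155.

1.15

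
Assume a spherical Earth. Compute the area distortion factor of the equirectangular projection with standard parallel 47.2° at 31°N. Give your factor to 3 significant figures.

0.793

In the equirectangular projection with standard parallel φ₀ = 47.2° (x = Rλ cos φ₀, y = Rφ), meridians are true-scale (h = 1) and the parallel scale is k = cos φ₀ / cos φ.
Areal scale = h·k = 1 × cos φ₀ / cos φ; at 31°, h = 1.000, k = 0.7927, so h·k = 0.7927.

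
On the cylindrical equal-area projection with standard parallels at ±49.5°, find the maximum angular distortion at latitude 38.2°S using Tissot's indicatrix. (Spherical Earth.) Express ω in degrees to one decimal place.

21.7°

A cylindrical equal-area projection with standard parallel φ₀ has meridian scale h = cos φ / cos φ₀ and parallel scale k = cos φ₀ / cos φ (so areas are preserved, h·k = 1).
At 38.2°: h = 1.210, k = 0.8264; principal scales a = 1.210, b = 0.8264.
sin(ω/2) = (a − b)/(a + b) = 0.3836/2.036 = 0.1884, so ω = 2 arcsin(0.1884) ≈ 21.7°.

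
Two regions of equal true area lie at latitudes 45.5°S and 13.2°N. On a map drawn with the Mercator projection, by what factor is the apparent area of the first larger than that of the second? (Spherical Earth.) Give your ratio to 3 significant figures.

Mercator areal scale is sec²φ.
At 45.5°: sec²(45.5°) = 1/0.7009² = 2.036.
At 13.2°: sec²(13.2°) = 1/0.9736² = 1.055.
Ratio = 2.036/1.055 = cos²(13.2°)/cos²(45.5°) ≈ 1.93.

1.93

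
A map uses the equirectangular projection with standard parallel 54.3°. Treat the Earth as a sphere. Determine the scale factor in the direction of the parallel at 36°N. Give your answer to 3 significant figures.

0.721

With standard parallel φ₀ = 54.3°, the equirectangular projection gives x = Rλ cos φ₀, y = Rφ, so h = 1 and k = cos 54.3° / cos φ.
k = cos 54.3° / cos 36° = 0.5835/0.8090 = 0.7213.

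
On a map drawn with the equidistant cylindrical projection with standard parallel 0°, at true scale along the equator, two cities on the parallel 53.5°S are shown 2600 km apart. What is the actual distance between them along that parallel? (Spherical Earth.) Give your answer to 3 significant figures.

Plate carrée maps x = Rλ, y = Rφ. The meridian scale is h = 1 and the parallel scale is k = 1/cos φ = sec φ.
Along the parallel at 53.5°, map distances are exaggerated by k = sec 53.5° = 1.681.
True distance = 2600 / 1.681 = 2600 × cos 53.5° ≈ 1550 km.

1550 km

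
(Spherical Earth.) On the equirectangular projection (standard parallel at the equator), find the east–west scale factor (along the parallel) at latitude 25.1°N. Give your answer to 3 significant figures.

1.10

For the equirectangular projection with φ₀ = 0 (plate carrée), h = 1 along meridians and k = sec φ along parallels.
k = 1/cos 25.1° = 1/0.9056 = 1.104.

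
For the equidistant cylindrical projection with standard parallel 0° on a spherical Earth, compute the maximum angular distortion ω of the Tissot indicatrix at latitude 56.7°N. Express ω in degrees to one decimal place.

In the plate carrée (x = Rλ, y = Rφ), meridians are true-scale (h = 1) and parallels are stretched by k = sec φ.
At 56.7°: h = 1.000, k = 1.821; principal scales a = 1.821, b = 1.000.
sin(ω/2) = (a − b)/(a + b) = 0.8214/2.821 = 0.2911, so ω = 2 arcsin(0.2911) ≈ 33.9°.

33.9°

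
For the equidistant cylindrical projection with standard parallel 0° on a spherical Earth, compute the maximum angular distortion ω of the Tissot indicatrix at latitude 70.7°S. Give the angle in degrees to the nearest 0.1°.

In the plate carrée (x = Rλ, y = Rφ), meridians are true-scale (h = 1) and parallels are stretched by k = sec φ.
At 70.7°: h = 1.000, k = 3.026; principal scales a = 3.026, b = 1.000.
sin(ω/2) = (a − b)/(a + b) = 2.026/4.026 = 0.5032, so ω = 2 arcsin(0.5032) ≈ 60.4°.

60.4°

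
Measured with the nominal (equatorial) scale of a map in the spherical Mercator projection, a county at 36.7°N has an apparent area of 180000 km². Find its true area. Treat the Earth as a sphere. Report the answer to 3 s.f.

For Mercator, h = k = sec φ (a conformal cylindrical projection has a single point scale, 1/cos φ).
Areal scale = k² = sec²φ = 1/cos²(36.7°) = 1/0.8018² = 1.556.
True area = apparent / (areal scale) = 180000 / 1.556 ≈ 116000 km².

116000 km²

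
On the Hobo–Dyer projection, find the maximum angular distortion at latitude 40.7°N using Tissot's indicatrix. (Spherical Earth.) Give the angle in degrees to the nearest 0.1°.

The Hobo–Dyer projection is cylindrical equal-area with φ₀ = 37.5°. Cylindrical equal-area (φ₀ = 37.5°): h = cos φ / cos 37.5° along meridians, k = cos 37.5° / cos φ along parallels; h·k = 1.
At 40.7°: h = 0.9556, k = 1.046; principal scales a = 1.046, b = 0.9556.
sin(ω/2) = (a − b)/(a + b) = 0.09085/2.002 = 0.04538, so ω = 2 arcsin(0.04538) ≈ 5.2°.

5.2°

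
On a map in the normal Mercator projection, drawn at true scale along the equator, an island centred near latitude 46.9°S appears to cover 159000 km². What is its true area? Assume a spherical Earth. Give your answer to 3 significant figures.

Mercator is conformal, so the point scale is isotropic: h = k = sec φ = 1/cos φ.
Areal scale = k² = sec²φ = 1/cos²(46.9°) = 1/0.6833² = 2.142.
True area = apparent / (areal scale) = 159000 / 2.142 ≈ 74200 km².

74200 km²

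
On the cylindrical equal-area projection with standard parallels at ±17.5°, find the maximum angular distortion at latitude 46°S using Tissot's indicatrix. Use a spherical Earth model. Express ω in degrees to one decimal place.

Cylindrical equal-area (φ₀ = 17.5°): h = cos φ / cos 17.5° along meridians, k = cos 17.5° / cos φ along parallels; h·k = 1.
At 46°: h = 0.7284, k = 1.373; principal scales a = 1.373, b = 0.7284.
sin(ω/2) = (a − b)/(a + b) = 0.6446/2.101 = 0.3067, so ω = 2 arcsin(0.3067) ≈ 35.7°.

35.7°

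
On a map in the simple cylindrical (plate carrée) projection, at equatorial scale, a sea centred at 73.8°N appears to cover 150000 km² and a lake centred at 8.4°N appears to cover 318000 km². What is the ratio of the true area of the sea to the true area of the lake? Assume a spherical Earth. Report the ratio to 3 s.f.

0.133

Plate carrée has h = 1 and k = sec φ, giving areal scale sec φ; true area = (apparent area) · cos φ.
True area of sea: 150000 × cos(73.8°) = 150000 × 0.2790 = 41850 km².
True area of lake: 318000 × cos(8.4°) = 318000 × 0.9893 = 314600 km².
Ratio = 41850 / 314600 ≈ 0.133.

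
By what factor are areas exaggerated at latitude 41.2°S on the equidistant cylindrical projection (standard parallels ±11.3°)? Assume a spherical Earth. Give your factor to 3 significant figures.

1.30

With standard parallel φ₀ = 11.3°, the equirectangular projection gives x = Rλ cos φ₀, y = Rφ, so h = 1 and k = cos 11.3° / cos φ.
Areal scale = h·k = 1 × cos φ₀ / cos φ; at 41.2°, h = 1.000, k = 1.303, so h·k = 1.303.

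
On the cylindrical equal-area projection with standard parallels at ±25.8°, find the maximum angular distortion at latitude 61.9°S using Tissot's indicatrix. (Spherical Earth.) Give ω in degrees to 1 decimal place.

For cylindrical equal-area with standard parallel φ₀, h = cos φ / cos φ₀ and k = cos φ₀ / cos φ, so h·k = 1.
At 61.9°: h = 0.5232, k = 1.911; principal scales a = 1.911, b = 0.5232.
sin(ω/2) = (a − b)/(a + b) = 1.388/2.435 = 0.5702, so ω = 2 arcsin(0.5702) ≈ 69.5°.

69.5°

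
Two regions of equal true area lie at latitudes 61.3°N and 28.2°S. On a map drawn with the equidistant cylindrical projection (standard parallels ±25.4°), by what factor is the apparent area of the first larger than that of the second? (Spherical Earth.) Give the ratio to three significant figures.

1.84

The equidistant cylindrical projection with φ₀ = 25.4° has h = 1 (meridians true) and k = cos φ₀ / cos φ along parallels.
Areal scale at 61.3°: h·k = 1.000 × 1.881 = 1.881.
Areal scale at 28.2°: h·k = 1.000 × 1.025 = 1.025.
Ratio = 1.881/1.025 ≈ 1.84.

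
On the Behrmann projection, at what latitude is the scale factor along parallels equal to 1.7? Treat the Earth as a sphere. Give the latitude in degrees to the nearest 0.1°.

59.4°

Behrmann is a cylindrical equal-area projection with standard parallels at ±30°. For cylindrical equal-area with standard parallel φ₀, h = cos φ / cos φ₀ and k = cos φ₀ / cos φ, so h·k = 1.
k = cos φ₀ / cos φ = 1.7  ⇒  cos φ = cos 30° / 1.7 = 0.5094.
φ = arccos(0.5094) ≈ 59.4°.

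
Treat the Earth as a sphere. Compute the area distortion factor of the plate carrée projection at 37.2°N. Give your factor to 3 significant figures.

1.26

In the plate carrée (x = Rλ, y = Rφ), meridians are true-scale (h = 1) and parallels are stretched by k = sec φ.
Areal scale = h·k = 1 × sec φ; at 37.2°, h = 1.000, k = 1.255, so h·k = 1.255.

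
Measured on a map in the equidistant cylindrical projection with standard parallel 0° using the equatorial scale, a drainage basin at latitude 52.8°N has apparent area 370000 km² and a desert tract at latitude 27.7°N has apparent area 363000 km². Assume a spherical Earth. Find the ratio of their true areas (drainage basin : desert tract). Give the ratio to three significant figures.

0.696

Plate carrée has h = 1 and k = sec φ, giving areal scale sec φ; true area = (apparent area) · cos φ.
True area of drainage basin: 370000 × cos(52.8°) = 370000 × 0.6046 = 223700 km².
True area of desert tract: 363000 × cos(27.7°) = 363000 × 0.8854 = 321400 km².
Ratio = 223700 / 321400 ≈ 0.696.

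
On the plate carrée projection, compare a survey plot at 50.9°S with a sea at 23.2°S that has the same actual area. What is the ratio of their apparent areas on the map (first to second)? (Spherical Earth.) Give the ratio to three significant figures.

Plate carrée maps x = Rλ, y = Rφ. The meridian scale is h = 1 and the parallel scale is k = 1/cos φ = sec φ.
Areal scale at 50.9°: h·k = 1.000 × 1.586 = 1.586.
Areal scale at 23.2°: h·k = 1.000 × 1.088 = 1.088.
Ratio = 1.586/1.088 ≈ 1.46.

1.46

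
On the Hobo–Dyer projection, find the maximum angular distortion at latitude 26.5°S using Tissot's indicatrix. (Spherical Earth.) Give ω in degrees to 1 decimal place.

Hobo–Dyer is a cylindrical equal-area projection with standard parallels at ±37.5°. For cylindrical equal-area with standard parallel φ₀, h = cos φ / cos φ₀ and k = cos φ₀ / cos φ, so h·k = 1.
At 26.5°: h = 1.128, k = 0.8865; principal scales a = 1.128, b = 0.8865.
sin(ω/2) = (a − b)/(a + b) = 0.2415/2.015 = 0.1199, so ω = 2 arcsin(0.1199) ≈ 13.8°.

13.8°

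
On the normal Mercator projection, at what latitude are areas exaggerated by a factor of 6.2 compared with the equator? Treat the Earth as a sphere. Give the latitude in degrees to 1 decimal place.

66.3°

Mercator areal scale is sec²φ.
sec²φ = 6.2  ⇒  cos²φ = 0.1613  ⇒  cos φ = 0.4016.
φ = arccos(0.4016) ≈ 66.3°.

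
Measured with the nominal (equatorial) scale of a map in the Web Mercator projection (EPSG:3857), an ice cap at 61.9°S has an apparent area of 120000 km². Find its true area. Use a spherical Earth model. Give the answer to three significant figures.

The Mercator projection is conformal; its linear scale factor is the same in every direction and equals sec φ = 1/cos φ.
Areal scale = k² = sec²φ = 1/cos²(61.9°) = 1/0.4710² = 4.508.
True area = apparent / (areal scale) = 120000 / 4.508 ≈ 26600 km².

26600 km²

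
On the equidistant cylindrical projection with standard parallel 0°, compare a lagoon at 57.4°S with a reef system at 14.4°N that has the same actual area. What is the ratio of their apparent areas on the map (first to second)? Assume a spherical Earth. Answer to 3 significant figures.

1.80

Plate carrée maps x = Rλ, y = Rφ. The meridian scale is h = 1 and the parallel scale is k = 1/cos φ = sec φ.
Areal scale at 57.4°: h·k = 1.000 × 1.856 = 1.856.
Areal scale at 14.4°: h·k = 1.000 × 1.032 = 1.032.
Ratio = 1.856/1.032 ≈ 1.80.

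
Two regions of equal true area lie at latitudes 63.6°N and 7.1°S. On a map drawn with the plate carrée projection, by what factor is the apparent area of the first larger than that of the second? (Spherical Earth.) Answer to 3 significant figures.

Plate carrée maps x = Rλ, y = Rφ. The meridian scale is h = 1 and the parallel scale is k = 1/cos φ = sec φ.
Areal scale at 63.6°: h·k = 1.000 × 2.249 = 2.249.
Areal scale at 7.1°: h·k = 1.000 × 1.008 = 1.008.
Ratio = 2.249/1.008 ≈ 2.23.

2.23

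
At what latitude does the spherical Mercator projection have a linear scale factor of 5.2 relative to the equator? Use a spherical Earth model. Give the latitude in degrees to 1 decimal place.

78.9°

Mercator scale is k = sec φ = 1/cos φ.
1/cos φ = 5.2  ⇒  cos φ = 0.1923  ⇒  φ = arccos(0.1923) ≈ 78.9°.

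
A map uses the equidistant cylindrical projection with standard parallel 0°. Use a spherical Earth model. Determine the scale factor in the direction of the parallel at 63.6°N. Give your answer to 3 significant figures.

2.25

For the equirectangular projection with φ₀ = 0 (plate carrée), h = 1 along meridians and k = sec φ along parallels.
k = 1/cos 63.6° = 1/0.4446 = 2.249.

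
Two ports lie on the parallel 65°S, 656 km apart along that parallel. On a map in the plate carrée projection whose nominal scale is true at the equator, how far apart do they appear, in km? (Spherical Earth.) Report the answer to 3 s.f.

1550 km

Plate carrée maps x = Rλ, y = Rφ. The meridian scale is h = 1 and the parallel scale is k = 1/cos φ = sec φ.
Along the parallel, k = sec 65° = 1/0.4226 = 2.366.
Map distance = 656 × 2.366 ≈ 1550 km.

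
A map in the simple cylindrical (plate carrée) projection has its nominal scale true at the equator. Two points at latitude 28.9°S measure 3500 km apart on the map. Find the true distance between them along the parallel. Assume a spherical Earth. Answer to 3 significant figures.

3060 km

In the plate carrée (x = Rλ, y = Rφ), meridians are true-scale (h = 1) and parallels are stretched by k = sec φ.
Along the parallel at 28.9°, map distances are exaggerated by k = sec 28.9° = 1.142.
True distance = 3500 / 1.142 = 3500 × cos 28.9° ≈ 3060 km.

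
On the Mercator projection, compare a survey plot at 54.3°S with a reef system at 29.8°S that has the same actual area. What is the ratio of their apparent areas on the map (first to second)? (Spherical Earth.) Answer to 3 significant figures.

Mercator areal scale is sec²φ.
At 54.3°: sec²(54.3°) = 1/0.5835² = 2.937.
At 29.8°: sec²(29.8°) = 1/0.8678² = 1.328.
Ratio = 2.937/1.328 = cos²(29.8°)/cos²(54.3°) ≈ 2.21.

2.21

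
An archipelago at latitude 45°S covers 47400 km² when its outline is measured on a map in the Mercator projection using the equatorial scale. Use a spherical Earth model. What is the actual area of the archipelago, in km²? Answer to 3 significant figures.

Mercator is conformal, so the point scale is isotropic: h = k = sec φ = 1/cos φ.
Areal scale = k² = sec²φ = 1/cos²(45°) = 1/0.7071² = 2.000.
True area = apparent / (areal scale) = 47400 / 2.000 ≈ 23700 km².

23700 km²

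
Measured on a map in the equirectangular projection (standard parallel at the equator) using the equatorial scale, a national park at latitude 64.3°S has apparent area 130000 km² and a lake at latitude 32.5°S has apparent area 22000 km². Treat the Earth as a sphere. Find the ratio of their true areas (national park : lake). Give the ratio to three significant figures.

Plate carrée has h = 1 and k = sec φ, giving areal scale sec φ; true area = (apparent area) · cos φ.
True area of national park: 130000 × cos(64.3°) = 130000 × 0.4337 = 56380 km².
True area of lake: 22000 × cos(32.5°) = 22000 × 0.8434 = 18550 km².
Ratio = 56380 / 18550 ≈ 3.04.

3.04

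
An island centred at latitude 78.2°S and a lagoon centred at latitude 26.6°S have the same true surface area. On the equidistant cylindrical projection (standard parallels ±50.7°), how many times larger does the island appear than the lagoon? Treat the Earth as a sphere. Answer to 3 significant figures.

4.37

The equidistant cylindrical projection with φ₀ = 50.7° has h = 1 (meridians true) and k = cos φ₀ / cos φ along parallels.
Areal scale at 78.2°: h·k = 1.000 × 3.097 = 3.097.
Areal scale at 26.6°: h·k = 1.000 × 0.7084 = 0.7084.
Ratio = 3.097/0.7084 ≈ 4.37.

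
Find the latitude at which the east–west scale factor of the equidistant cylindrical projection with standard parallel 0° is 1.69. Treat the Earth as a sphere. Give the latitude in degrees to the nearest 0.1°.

Plate carrée: h = 1, k = sec φ along parallels.
sec φ = 1.69  ⇒  cos φ = 0.5917  ⇒  φ ≈ 53.7°.

53.7°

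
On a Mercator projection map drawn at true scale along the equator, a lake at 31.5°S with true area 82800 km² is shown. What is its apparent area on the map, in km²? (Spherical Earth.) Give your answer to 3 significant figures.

Mercator is conformal, so the point scale is isotropic: h = k = sec φ = 1/cos φ.
Areal scale = k² = sec²φ = 1/cos²(31.5°) = 1/0.8526² = 1.376.
Apparent area = 82800 × 1.376 ≈ 114000 km².

114000 km²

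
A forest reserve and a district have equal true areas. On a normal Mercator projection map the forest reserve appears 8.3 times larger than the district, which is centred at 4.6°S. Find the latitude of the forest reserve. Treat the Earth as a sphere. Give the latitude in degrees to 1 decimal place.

Mercator areal scale is sec²φ, so apparent-area ratio = sec²φ₁ / sec²φ₂ = cos²φ₂ / cos²φ₁.
cos²φ₂ / cos²φ₁ = 8.3  ⇒  cos φ₁ = cos 4.6° / √8.3 = 0.9968/2.881 = 0.3460.
φ₁ = arccos(0.3460) ≈ 69.8°.

69.8°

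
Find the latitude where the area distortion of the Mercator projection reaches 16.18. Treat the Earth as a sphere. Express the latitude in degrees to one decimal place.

Mercator areal scale is sec²φ.
sec²φ = 16.18  ⇒  cos²φ = 0.06180  ⇒  cos φ = 0.2486.
φ = arccos(0.2486) ≈ 75.6°.

75.6°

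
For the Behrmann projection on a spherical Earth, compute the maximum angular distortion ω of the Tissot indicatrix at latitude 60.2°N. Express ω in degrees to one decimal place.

The Behrmann projection is cylindrical equal-area with φ₀ = 30°. For cylindrical equal-area with standard parallel φ₀, h = cos φ / cos φ₀ and k = cos φ₀ / cos φ, so h·k = 1.
At 60.2°: h = 0.5739, k = 1.743; principal scales a = 1.743, b = 0.5739.
sin(ω/2) = (a − b)/(a + b) = 1.169/2.316 = 0.5045, so ω = 2 arcsin(0.5045) ≈ 60.6°.

60.6°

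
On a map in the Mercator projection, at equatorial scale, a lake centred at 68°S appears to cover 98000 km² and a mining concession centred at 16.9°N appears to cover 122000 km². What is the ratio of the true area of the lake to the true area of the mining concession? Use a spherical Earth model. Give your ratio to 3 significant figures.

Since Mercator area scale is 1/cos²φ, the true area equals the apparent area multiplied by cos²φ.
True area of lake: 98000 × cos²(68°) = 98000 × 0.1403 = 13750 km².
True area of mining concession: 122000 × cos²(16.9°) = 122000 × 0.9155 = 111700 km².
Ratio = 13750 / 111700 ≈ 0.123.

0.123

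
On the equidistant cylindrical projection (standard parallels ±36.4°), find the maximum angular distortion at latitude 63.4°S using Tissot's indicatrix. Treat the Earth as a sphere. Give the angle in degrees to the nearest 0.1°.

33.1°

The equidistant cylindrical projection with φ₀ = 36.4° has h = 1 (meridians true) and k = cos φ₀ / cos φ along parallels.
At 63.4°: h = 1.000, k = 1.798; principal scales a = 1.798, b = 1.000.
sin(ω/2) = (a − b)/(a + b) = 0.7976/2.798 = 0.2851, so ω = 2 arcsin(0.2851) ≈ 33.1°.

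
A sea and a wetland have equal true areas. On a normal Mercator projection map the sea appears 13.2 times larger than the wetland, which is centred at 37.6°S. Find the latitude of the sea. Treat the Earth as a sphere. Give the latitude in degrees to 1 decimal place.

77.4°

On Mercator, (apparent₁)/(apparent₂) = sec²φ₁ / sec²φ₂ when true areas are equal.
cos²φ₂ / cos²φ₁ = 13.2  ⇒  cos φ₁ = cos 37.6° / √13.2 = 0.7923/3.633 = 0.2181.
φ₁ = arccos(0.2181) ≈ 77.4°.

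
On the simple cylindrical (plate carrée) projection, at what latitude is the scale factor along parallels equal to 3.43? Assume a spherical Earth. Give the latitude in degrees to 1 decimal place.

Plate carrée: h = 1, k = sec φ along parallels.
sec φ = 3.43  ⇒  cos φ = 0.2915  ⇒  φ ≈ 73.0°.

73.0°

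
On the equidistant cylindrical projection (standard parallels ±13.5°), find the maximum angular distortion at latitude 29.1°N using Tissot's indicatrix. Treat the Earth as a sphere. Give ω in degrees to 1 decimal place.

6.1°

With standard parallel φ₀ = 13.5°, the equirectangular projection gives x = Rλ cos φ₀, y = Rφ, so h = 1 and k = cos 13.5° / cos φ.
At 29.1°: h = 1.000, k = 1.113; principal scales a = 1.113, b = 1.000.
sin(ω/2) = (a − b)/(a + b) = 0.1128/2.113 = 0.05341, so ω = 2 arcsin(0.05341) ≈ 6.1°.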